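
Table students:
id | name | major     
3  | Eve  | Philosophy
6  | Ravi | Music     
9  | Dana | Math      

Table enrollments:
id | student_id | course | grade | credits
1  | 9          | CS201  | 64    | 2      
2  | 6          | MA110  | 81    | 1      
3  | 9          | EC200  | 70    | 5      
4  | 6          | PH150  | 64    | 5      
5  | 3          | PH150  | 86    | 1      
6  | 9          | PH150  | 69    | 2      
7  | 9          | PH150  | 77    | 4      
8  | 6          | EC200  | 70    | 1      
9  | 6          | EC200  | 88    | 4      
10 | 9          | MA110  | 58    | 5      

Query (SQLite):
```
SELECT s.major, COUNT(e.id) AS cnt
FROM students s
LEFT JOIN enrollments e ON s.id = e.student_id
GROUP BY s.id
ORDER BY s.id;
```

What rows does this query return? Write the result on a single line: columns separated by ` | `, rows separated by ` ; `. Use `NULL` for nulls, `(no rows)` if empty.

LEFT JOIN keeps every students row; unmatched ones get NULL for enrollments columns.
Group by students.id and compute COUNT(e.id). COUNT(col) of an all-NULL group is 0.
  3: ids {5} → COUNT(e.id)=1
  6: ids {2, 4, 8, 9} → COUNT(e.id)=4
  9: ids {1, 3, 6, 7, 10} → COUNT(e.id)=5

Philosophy | 1 ; Music | 4 ; Math | 5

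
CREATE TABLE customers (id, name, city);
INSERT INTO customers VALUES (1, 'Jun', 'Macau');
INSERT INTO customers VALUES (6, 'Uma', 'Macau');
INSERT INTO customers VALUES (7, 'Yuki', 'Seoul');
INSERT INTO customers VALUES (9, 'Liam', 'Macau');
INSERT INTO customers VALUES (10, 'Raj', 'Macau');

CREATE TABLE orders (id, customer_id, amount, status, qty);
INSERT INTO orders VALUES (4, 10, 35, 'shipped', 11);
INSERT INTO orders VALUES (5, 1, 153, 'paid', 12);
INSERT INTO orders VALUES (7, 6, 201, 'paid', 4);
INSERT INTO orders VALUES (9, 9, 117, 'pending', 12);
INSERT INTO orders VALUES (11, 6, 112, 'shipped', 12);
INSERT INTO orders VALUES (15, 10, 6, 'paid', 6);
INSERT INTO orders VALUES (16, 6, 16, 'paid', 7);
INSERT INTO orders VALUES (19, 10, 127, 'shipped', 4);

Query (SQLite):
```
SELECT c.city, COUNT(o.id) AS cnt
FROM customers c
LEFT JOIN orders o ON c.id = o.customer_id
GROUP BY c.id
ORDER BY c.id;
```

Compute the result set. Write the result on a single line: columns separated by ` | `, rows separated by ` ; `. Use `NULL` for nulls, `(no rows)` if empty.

LEFT JOIN keeps every customers row; unmatched ones get NULL for orders columns.
Group by customers.id and compute COUNT(o.id). COUNT(col) of an all-NULL group is 0.
  1: ids {5} → COUNT(o.id)=1
  6: ids {7, 11, 16} → COUNT(o.id)=3
  7: ids {—} → COUNT(o.id)=0
  9: ids {9} → COUNT(o.id)=1
  10: ids {4, 15, 19} → COUNT(o.id)=3

Macau | 1 ; Macau | 3 ; Seoul | 0 ; Macau | 1 ; Macau | 3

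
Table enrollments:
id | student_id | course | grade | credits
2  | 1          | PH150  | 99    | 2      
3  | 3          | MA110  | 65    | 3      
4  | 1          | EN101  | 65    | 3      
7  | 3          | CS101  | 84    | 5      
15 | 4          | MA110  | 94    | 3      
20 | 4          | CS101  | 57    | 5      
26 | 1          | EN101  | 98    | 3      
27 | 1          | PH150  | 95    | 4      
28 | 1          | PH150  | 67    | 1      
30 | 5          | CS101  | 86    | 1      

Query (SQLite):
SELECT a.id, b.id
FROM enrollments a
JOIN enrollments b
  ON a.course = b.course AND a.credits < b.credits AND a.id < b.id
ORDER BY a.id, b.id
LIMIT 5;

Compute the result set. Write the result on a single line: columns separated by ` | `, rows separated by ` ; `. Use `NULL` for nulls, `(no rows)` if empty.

2 | 27

Pairs (a,b) with same course, a.credits < b.credits, a.id < b.id.
course groups: CS101:{7,20,30} EN101:{4,26} MA110:{3,15} PH150:{2,27,28}
Ordered by (a.id, b.id); first 5.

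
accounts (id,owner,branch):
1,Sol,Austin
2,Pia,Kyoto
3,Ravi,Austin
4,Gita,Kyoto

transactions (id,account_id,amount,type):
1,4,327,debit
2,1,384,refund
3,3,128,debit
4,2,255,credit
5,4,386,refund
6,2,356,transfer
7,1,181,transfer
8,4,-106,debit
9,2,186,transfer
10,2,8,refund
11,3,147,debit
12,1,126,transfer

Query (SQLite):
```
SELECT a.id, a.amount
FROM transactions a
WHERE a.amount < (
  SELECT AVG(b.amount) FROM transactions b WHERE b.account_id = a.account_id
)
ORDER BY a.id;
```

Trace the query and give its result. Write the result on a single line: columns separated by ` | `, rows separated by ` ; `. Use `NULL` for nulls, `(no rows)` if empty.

3 | 128 ; 7 | 181 ; 8 | -106 ; 9 | 186 ; 10 | 8 ; 12 | 126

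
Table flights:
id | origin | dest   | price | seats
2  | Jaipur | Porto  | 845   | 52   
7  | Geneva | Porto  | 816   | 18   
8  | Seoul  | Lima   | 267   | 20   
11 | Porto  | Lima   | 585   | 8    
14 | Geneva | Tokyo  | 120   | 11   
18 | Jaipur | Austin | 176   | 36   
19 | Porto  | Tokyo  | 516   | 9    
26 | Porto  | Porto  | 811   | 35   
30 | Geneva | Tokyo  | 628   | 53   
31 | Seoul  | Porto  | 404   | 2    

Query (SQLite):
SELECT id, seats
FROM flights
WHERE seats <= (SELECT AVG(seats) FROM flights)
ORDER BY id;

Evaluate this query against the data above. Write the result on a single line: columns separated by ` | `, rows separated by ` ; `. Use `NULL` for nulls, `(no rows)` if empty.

Scalar subquery: AVG(seats) over all flights rows = 24.4.
Keep rows where seats <= that value.

7 | 18 ; 8 | 20 ; 11 | 8 ; 14 | 11 ; 19 | 9 ; 31 | 2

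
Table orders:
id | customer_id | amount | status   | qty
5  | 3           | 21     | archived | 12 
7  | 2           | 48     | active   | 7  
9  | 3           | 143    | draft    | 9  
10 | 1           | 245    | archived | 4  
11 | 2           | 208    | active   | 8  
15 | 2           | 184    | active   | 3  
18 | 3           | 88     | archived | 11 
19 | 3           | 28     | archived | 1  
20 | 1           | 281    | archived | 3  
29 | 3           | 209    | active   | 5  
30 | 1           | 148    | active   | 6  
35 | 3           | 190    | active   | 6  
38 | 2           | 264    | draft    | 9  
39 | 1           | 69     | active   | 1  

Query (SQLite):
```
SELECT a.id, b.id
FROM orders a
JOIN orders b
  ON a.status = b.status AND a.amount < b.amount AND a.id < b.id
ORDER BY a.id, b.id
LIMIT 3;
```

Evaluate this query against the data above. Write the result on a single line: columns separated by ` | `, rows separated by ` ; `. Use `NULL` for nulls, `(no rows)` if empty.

Pairs (a,b) with same status, a.amount < b.amount, a.id < b.id.
status groups: active:{7,11,15,29,30,35,39} archived:{5,10,18,19,20} draft:{9,38}
Ordered by (a.id, b.id); first 3.

5 | 10 ; 5 | 18 ; 5 | 19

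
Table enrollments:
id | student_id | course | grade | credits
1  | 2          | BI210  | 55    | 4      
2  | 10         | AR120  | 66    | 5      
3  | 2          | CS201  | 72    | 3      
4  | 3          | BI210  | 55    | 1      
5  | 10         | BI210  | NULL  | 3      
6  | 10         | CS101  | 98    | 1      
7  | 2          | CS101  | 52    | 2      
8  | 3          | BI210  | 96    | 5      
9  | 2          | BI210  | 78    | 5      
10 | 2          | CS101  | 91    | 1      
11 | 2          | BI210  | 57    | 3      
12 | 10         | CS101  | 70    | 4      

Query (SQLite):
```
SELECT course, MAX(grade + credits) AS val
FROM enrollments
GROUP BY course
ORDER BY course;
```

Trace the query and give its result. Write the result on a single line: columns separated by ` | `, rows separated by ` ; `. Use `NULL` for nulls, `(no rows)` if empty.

AR120 | 71 ; BI210 | 101 ; CS101 | 99 ; CS201 | 75

For each row compute grade + credits.
Group by course; take MAX of the expression per group.
  AR120: ids {2} → MAX(grade + credits)=71
  BI210: ids {1, 4, 5, 8, 9, 11} → MAX(grade + credits)=101
  CS101: ids {6, 7, 10, 12} → MAX(grade + credits)=99
  CS201: ids {3} → MAX(grade + credits)=75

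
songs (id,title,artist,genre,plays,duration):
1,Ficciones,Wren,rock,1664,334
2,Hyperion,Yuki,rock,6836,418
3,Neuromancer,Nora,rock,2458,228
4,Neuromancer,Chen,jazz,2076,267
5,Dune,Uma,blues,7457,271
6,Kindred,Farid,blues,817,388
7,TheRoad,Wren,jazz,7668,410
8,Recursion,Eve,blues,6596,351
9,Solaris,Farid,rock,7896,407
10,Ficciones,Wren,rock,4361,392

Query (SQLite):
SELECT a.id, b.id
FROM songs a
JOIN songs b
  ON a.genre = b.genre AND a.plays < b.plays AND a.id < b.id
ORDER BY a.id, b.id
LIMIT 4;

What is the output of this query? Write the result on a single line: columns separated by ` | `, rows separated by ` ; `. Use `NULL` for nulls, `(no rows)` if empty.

Pairs (a,b) with same genre, a.plays < b.plays, a.id < b.id.
genre groups: blues:{5,6,8} jazz:{4,7} rock:{1,2,3,9,10}
Ordered by (a.id, b.id); first 4.

1 | 2 ; 1 | 3 ; 1 | 9 ; 1 | 10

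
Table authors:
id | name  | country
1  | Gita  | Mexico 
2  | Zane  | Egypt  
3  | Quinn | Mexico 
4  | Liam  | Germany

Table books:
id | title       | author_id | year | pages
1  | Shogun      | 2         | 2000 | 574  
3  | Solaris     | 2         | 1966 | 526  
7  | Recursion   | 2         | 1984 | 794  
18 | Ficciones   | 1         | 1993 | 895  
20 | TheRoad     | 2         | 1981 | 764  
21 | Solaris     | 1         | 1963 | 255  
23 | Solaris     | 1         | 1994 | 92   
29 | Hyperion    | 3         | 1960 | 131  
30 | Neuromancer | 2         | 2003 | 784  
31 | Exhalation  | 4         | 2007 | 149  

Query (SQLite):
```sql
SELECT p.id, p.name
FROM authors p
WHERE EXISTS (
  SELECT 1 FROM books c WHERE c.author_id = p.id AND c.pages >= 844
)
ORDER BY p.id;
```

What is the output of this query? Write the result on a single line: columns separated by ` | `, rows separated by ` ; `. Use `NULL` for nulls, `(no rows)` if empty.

For each authors row, check whether any books with matching author_id has pages >= 844.
Keep rows where that is true.

1 | Gita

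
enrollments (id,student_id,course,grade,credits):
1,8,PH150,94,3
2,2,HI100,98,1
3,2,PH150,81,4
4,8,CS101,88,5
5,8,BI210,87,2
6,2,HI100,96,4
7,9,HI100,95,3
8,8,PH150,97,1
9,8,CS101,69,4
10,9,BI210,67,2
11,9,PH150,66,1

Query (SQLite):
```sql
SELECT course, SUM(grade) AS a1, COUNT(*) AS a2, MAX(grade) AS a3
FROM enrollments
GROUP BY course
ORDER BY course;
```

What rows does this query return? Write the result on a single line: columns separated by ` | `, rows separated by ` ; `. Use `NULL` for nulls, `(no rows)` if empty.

Group enrollments by course.
Per group compute: SUM(grade), COUNT(*), MAX(grade).
  BI210: ids {5, 10} → SUM(grade)=154, COUNT(*)=2, MAX(grade)=87
  CS101: ids {4, 9} → SUM(grade)=157, COUNT(*)=2, MAX(grade)=88
  HI100: ids {2, 6, 7} → SUM(grade)=289, COUNT(*)=3, MAX(grade)=98
  PH150: ids {1, 3, 8, 11} → SUM(grade)=338, COUNT(*)=4, MAX(grade)=97

BI210 | 154 | 2 | 87 ; CS101 | 157 | 2 | 88 ; HI100 | 289 | 3 | 98 ; PH150 | 338 | 4 | 97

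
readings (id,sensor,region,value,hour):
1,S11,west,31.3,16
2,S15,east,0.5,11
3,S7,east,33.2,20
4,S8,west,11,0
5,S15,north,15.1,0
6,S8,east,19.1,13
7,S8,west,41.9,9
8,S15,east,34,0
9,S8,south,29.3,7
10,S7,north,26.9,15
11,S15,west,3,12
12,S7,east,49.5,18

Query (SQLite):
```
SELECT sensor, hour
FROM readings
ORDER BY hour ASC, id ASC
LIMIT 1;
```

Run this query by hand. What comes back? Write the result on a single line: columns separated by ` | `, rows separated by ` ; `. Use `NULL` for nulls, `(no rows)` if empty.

Sort by hour asc, tiebreak id asc: (0, id=4), (0, id=5), (0, id=8), (7, id=9) …. Take first 1.

S8 | 0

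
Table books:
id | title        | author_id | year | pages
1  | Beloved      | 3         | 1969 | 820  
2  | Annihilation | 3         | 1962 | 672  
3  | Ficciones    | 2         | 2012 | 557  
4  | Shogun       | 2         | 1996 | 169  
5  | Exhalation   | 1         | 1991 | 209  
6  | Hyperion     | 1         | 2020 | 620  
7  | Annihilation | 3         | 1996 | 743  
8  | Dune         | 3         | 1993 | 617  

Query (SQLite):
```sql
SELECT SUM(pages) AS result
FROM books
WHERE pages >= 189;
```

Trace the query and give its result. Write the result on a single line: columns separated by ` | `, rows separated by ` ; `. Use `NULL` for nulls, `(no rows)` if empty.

Rows where pages >= 189 → pages values: [820, 672, 557, 209, 620, 743, 617].
SUM of non-NULL values = 4238.

4238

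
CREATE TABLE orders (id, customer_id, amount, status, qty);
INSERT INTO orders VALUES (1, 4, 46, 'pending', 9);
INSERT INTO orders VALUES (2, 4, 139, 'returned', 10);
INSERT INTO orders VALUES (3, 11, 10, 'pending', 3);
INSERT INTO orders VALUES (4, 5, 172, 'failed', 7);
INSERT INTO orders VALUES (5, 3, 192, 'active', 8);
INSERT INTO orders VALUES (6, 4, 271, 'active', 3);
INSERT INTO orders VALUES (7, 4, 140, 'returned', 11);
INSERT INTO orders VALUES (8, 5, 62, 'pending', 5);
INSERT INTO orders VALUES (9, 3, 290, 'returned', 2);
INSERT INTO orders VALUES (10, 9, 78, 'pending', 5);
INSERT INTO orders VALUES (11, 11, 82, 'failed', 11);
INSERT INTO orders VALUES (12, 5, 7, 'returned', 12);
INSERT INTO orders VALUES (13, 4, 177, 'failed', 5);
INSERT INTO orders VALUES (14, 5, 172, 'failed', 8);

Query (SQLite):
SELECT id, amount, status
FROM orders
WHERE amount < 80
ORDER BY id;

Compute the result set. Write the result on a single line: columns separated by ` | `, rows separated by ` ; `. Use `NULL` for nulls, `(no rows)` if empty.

1 | 46 | pending ; 3 | 10 | pending ; 8 | 62 | pending ; 10 | 78 | pending ; 12 | 7 | returned

amount < 80: ids {1, 3, 8, 10, 12}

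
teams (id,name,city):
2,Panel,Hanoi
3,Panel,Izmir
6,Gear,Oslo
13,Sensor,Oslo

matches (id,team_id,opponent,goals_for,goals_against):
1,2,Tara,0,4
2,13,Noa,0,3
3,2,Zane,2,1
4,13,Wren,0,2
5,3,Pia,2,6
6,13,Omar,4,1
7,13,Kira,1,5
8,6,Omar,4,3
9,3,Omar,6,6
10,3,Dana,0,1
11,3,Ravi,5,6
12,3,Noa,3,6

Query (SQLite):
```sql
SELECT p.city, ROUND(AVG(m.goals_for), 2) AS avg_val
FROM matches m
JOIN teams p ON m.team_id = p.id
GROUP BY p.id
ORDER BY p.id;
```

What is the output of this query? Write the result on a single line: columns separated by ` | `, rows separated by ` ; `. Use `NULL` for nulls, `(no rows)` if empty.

Hanoi | 1 ; Izmir | 3.2 ; Oslo | 4 ; Oslo | 1.25

Join each matches row to its teams via team_id.
Group joined rows by teams.id; compute ROUND(AVG(m.goals_for), 2) per group.
  2: ids {1, 3} → ROUND(AVG(m.goals_for), 2)=1
  3: ids {5, 9, 10, 11, 12} → ROUND(AVG(m.goals_for), 2)=3.2
  6: ids {8} → ROUND(AVG(m.goals_for), 2)=4
  13: ids {2, 4, 6, 7} → ROUND(AVG(m.goals_for), 2)=1.25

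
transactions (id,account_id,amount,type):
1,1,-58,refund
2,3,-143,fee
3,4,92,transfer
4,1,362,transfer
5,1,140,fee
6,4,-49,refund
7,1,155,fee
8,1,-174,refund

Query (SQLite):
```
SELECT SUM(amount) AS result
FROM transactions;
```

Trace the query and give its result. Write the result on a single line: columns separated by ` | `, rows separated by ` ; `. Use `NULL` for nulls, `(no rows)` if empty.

325

All amount values: [-58, -143, 92, 362, 140, -49, 155, -174].
SUM of non-NULL values = 325.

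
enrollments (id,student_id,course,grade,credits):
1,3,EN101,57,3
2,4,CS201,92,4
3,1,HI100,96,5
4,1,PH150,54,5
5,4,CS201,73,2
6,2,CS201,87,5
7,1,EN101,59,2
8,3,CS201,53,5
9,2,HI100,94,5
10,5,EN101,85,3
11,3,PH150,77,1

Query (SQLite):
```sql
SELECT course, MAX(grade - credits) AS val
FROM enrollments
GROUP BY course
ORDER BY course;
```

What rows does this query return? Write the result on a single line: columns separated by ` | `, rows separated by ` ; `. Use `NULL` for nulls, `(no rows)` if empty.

CS201 | 88 ; EN101 | 82 ; HI100 | 91 ; PH150 | 76

For each row compute grade - credits.
Group by course; take MAX of the expression per group.
  CS201: ids {2, 5, 6, 8} → MAX(grade - credits)=88
  EN101: ids {1, 7, 10} → MAX(grade - credits)=82
  HI100: ids {3, 9} → MAX(grade - credits)=91
  PH150: ids {4, 11} → MAX(grade - credits)=76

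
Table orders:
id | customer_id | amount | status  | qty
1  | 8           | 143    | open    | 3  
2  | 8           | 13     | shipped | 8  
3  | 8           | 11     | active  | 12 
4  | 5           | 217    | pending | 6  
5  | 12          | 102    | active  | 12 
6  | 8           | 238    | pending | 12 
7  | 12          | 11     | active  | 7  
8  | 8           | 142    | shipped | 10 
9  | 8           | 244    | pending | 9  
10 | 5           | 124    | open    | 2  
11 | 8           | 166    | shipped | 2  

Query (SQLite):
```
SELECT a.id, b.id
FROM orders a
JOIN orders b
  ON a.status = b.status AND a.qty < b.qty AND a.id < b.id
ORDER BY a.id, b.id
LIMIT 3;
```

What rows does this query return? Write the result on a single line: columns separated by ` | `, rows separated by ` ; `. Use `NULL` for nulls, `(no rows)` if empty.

2 | 8 ; 4 | 6 ; 4 | 9

Pairs (a,b) with same status, a.qty < b.qty, a.id < b.id.
status groups: active:{3,5,7} open:{1,10} pending:{4,6,9} shipped:{2,8,11}
Ordered by (a.id, b.id); first 3.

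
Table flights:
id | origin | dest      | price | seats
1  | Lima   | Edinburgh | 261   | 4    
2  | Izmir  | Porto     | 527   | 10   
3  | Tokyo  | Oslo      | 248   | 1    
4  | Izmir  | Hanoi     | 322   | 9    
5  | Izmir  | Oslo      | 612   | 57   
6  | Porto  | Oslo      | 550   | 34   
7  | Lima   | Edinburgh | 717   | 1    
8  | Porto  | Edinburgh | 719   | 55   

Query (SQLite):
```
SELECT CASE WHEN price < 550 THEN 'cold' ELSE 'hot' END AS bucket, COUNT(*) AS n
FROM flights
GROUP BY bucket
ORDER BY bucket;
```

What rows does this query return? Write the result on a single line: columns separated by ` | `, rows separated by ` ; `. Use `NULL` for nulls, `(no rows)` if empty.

Bucket rows by price < 550 → 'cold' else 'hot'; count each bucket.

cold | 4 ; hot | 4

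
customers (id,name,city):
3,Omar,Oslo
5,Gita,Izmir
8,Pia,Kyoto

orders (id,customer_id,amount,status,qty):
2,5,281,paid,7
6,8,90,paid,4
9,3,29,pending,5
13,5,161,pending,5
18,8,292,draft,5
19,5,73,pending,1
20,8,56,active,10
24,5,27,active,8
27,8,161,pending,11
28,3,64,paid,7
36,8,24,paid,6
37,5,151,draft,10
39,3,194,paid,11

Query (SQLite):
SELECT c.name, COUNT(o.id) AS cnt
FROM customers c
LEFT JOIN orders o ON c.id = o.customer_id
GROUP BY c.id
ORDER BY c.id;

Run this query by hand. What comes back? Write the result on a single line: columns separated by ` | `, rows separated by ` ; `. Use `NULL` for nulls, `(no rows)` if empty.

LEFT JOIN keeps every customers row; unmatched ones get NULL for orders columns.
Group by customers.id and compute COUNT(o.id). COUNT(col) of an all-NULL group is 0.
  3: ids {9, 28, 39} → COUNT(o.id)=3
  5: ids {2, 13, 19, 24, 37} → COUNT(o.id)=5
  8: ids {6, 18, 20, 27, 36} → COUNT(o.id)=5

Omar | 3 ; Gita | 5 ; Pia | 5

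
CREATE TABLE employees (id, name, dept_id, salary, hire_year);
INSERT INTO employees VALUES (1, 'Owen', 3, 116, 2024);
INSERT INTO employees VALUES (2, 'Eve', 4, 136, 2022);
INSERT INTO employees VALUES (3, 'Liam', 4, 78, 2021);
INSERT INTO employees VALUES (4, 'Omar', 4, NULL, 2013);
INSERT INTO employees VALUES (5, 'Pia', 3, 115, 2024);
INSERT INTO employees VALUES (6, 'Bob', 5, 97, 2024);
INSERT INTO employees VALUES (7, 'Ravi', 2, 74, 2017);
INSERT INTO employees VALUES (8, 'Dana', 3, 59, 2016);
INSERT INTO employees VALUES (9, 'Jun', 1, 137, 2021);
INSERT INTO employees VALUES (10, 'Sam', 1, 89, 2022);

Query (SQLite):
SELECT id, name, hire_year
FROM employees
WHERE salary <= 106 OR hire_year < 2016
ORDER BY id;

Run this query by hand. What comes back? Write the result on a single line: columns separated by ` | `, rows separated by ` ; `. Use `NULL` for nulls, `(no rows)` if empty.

salary <= 106: ids {3, 6, 7, 8, 10}
hire_year < 2016: ids {4}
Combine with OR.

3 | Liam | 2021 ; 4 | Omar | 2013 ; 6 | Bob | 2024 ; 7 | Ravi | 2017 ; 8 | Dana | 2016 ; 10 | Sam | 2022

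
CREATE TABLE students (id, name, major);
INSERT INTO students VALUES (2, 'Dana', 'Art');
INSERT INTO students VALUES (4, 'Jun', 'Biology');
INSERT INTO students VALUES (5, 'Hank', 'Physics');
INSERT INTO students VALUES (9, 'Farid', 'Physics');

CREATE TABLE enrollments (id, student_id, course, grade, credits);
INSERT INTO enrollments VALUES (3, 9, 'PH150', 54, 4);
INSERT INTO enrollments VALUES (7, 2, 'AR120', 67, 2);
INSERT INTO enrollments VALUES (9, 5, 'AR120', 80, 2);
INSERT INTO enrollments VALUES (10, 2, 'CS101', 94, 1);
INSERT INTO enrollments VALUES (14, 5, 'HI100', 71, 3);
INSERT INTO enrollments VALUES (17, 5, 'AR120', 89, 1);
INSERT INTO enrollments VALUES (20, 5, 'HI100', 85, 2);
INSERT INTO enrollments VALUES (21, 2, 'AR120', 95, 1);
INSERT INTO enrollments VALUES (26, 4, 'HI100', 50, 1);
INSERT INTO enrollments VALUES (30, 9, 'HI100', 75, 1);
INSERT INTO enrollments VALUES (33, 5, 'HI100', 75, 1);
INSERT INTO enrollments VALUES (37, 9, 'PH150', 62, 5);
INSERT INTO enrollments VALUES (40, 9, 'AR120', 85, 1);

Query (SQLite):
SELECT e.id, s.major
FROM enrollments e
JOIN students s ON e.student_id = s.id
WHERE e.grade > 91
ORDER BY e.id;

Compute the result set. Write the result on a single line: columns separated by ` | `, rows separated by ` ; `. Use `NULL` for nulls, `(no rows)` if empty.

Each enrollments row matches the students row where student_id = students.id.
Then keep rows with e.grade > 91.

10 | Art ; 21 | Art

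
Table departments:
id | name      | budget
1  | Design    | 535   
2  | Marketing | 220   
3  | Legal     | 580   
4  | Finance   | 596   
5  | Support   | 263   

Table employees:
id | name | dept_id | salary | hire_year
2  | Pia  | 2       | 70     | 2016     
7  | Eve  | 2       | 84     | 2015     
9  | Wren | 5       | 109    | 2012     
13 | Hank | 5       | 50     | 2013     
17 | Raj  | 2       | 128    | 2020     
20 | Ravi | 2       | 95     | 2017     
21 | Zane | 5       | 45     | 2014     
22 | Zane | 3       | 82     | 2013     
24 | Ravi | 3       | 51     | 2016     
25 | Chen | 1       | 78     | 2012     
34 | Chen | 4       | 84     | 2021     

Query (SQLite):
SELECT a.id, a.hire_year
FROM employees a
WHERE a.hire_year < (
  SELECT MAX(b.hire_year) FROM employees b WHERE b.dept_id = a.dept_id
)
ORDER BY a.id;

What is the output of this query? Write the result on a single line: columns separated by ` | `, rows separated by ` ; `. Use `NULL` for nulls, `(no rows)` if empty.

For each employees row a, compute MAX(hire_year) over rows sharing a.dept_id.
Keep row a if a.hire_year < that per-group MAX.
  dept_id=1: MAX(hire_year) = 2012
  dept_id=2: MAX(hire_year) = 2020
  dept_id=3: MAX(hire_year) = 2016
  dept_id=4: MAX(hire_year) = 2021
  dept_id=5: MAX(hire_year) = 2014

2 | 2016 ; 7 | 2015 ; 9 | 2012 ; 13 | 2013 ; 20 | 2017 ; 22 | 2013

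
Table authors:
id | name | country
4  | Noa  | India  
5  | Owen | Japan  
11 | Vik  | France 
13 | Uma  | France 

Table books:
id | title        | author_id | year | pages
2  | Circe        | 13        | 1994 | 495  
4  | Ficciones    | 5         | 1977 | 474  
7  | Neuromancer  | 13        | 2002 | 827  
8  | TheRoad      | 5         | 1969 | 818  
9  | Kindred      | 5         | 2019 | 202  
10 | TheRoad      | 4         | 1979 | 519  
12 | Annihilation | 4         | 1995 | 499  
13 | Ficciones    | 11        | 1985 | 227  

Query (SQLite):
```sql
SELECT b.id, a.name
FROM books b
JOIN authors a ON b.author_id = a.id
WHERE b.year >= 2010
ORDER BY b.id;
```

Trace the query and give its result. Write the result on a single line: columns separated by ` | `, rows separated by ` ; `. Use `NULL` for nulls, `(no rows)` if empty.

Each books row matches the authors row where author_id = authors.id.
Then keep rows with b.year >= 2010.

9 | Owen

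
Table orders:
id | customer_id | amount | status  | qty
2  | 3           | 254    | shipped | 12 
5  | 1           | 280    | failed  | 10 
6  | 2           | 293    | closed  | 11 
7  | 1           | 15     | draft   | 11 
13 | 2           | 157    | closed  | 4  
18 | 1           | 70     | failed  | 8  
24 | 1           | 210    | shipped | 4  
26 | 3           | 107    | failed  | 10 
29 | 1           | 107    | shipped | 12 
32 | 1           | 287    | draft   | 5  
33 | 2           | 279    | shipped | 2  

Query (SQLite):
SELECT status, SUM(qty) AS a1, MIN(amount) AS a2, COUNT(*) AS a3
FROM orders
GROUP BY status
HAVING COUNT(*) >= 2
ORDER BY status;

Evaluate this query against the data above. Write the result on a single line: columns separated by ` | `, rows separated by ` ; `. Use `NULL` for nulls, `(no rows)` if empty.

Group orders by status.
Per group compute: SUM(qty), MIN(amount), COUNT(*).
HAVING: drop groups with fewer than 2 rows.
  closed: ids {6, 13} → SUM(qty)=15, MIN(amount)=157, COUNT(*)=2
  draft: ids {7, 32} → SUM(qty)=16, MIN(amount)=15, COUNT(*)=2
  failed: ids {5, 18, 26} → SUM(qty)=28, MIN(amount)=70, COUNT(*)=3
  shipped: ids {2, 24, 29, 33} → SUM(qty)=30, MIN(amount)=107, COUNT(*)=4

closed | 15 | 157 | 2 ; draft | 16 | 15 | 2 ; failed | 28 | 70 | 3 ; shipped | 30 | 107 | 4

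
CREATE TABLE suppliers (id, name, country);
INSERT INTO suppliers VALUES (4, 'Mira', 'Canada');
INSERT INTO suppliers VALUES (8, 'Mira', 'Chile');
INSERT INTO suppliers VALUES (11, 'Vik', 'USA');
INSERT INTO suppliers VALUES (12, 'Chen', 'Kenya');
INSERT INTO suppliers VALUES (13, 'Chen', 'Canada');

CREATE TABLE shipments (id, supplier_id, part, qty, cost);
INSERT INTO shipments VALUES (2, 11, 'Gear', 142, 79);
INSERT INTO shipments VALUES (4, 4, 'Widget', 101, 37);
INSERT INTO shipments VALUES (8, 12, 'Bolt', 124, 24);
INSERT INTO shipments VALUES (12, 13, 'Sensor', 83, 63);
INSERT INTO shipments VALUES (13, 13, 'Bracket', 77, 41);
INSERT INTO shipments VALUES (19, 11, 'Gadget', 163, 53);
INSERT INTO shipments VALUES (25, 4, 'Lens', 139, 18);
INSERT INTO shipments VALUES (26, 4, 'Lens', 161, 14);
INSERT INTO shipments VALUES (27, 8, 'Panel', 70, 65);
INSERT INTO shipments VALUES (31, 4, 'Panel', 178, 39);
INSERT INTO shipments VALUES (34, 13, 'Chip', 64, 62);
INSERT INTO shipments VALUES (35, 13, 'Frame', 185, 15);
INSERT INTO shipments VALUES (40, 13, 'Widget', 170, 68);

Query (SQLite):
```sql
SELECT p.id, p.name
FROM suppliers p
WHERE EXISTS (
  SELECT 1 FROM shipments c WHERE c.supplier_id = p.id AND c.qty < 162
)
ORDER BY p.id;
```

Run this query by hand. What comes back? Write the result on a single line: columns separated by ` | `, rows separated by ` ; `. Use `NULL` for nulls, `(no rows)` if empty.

For each suppliers row, check whether any shipments with matching supplier_id has qty < 162.
Keep rows where that is true.

4 | Mira ; 8 | Mira ; 11 | Vik ; 12 | Chen ; 13 | Chen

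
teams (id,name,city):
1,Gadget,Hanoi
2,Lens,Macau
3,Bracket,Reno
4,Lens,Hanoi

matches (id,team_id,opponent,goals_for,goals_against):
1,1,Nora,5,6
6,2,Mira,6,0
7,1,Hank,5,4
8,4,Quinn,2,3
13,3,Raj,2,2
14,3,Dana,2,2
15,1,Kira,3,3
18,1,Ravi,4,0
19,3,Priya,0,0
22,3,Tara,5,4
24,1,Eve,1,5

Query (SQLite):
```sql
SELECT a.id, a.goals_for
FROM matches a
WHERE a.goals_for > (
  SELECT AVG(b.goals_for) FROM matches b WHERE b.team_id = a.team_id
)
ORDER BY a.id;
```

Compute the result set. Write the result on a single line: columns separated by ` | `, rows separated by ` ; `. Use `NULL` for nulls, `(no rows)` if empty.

For each matches row a, compute AVG(goals_for) over rows sharing a.team_id.
Keep row a if a.goals_for > that per-group AVG.
  team_id=1: AVG(goals_for) = 3.6
  team_id=2: AVG(goals_for) = 6.0
  team_id=3: AVG(goals_for) = 2.25
  team_id=4: AVG(goals_for) = 2.0

1 | 5 ; 7 | 5 ; 18 | 4 ; 22 | 5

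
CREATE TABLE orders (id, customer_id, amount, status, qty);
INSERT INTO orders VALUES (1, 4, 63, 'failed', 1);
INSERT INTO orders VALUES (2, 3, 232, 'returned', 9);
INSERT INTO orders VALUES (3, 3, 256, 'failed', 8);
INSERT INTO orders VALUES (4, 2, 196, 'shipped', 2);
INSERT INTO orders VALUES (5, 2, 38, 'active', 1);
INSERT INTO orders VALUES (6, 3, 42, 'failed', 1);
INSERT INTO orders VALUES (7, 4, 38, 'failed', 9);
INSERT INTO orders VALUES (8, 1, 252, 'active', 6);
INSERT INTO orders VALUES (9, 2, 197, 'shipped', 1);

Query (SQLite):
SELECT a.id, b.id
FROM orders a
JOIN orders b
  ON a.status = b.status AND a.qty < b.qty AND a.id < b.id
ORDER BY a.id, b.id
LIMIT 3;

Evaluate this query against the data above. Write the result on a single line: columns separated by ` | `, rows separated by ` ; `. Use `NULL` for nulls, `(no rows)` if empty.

1 | 3 ; 1 | 7 ; 3 | 7

Pairs (a,b) with same status, a.qty < b.qty, a.id < b.id.
status groups: active:{5,8} failed:{1,3,6,7} returned:{2} shipped:{4,9}
Ordered by (a.id, b.id); first 3.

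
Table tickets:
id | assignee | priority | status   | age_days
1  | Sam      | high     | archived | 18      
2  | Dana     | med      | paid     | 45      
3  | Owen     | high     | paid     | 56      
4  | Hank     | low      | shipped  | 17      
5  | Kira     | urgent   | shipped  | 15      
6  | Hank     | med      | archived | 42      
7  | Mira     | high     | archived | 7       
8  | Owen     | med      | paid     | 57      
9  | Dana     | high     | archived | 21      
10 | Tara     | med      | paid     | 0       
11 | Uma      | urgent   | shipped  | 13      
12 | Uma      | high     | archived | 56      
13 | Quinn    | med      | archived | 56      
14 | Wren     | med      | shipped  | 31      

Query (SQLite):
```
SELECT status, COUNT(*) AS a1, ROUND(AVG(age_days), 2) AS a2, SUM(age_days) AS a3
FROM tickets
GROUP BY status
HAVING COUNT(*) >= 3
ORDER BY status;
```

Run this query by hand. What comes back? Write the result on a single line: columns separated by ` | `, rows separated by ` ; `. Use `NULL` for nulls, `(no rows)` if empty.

Group tickets by status.
Per group compute: COUNT(*), ROUND(AVG(age_days), 2), SUM(age_days).
HAVING: drop groups with fewer than 3 rows.
  archived: ids {1, 6, 7, 9, 12, 13} → COUNT(*)=6, ROUND(AVG(age_days), 2)=33.33, SUM(age_days)=200
  paid: ids {2, 3, 8, 10} → COUNT(*)=4, ROUND(AVG(age_days), 2)=39.5, SUM(age_days)=158
  shipped: ids {4, 5, 11, 14} → COUNT(*)=4, ROUND(AVG(age_days), 2)=19, SUM(age_days)=76

archived | 6 | 33.33 | 200 ; paid | 4 | 39.5 | 158 ; shipped | 4 | 19 | 76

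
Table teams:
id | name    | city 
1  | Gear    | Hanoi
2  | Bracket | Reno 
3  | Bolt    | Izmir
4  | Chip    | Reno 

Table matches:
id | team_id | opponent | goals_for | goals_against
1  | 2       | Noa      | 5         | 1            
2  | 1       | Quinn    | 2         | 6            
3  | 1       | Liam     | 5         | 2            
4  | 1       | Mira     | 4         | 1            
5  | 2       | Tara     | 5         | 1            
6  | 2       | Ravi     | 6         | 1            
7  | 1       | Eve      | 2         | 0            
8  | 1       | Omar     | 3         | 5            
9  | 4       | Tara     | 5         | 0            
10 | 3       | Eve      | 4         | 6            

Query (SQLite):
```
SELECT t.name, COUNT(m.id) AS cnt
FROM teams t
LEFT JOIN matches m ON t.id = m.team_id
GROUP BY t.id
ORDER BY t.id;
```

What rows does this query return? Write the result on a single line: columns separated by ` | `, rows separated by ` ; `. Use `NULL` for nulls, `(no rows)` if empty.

LEFT JOIN keeps every teams row; unmatched ones get NULL for matches columns.
Group by teams.id and compute COUNT(m.id). COUNT(col) of an all-NULL group is 0.
  1: ids {2, 3, 4, 7, 8} → COUNT(m.id)=5
  2: ids {1, 5, 6} → COUNT(m.id)=3
  3: ids {10} → COUNT(m.id)=1
  4: ids {9} → COUNT(m.id)=1

Gear | 5 ; Bracket | 3 ; Bolt | 1 ; Chip | 1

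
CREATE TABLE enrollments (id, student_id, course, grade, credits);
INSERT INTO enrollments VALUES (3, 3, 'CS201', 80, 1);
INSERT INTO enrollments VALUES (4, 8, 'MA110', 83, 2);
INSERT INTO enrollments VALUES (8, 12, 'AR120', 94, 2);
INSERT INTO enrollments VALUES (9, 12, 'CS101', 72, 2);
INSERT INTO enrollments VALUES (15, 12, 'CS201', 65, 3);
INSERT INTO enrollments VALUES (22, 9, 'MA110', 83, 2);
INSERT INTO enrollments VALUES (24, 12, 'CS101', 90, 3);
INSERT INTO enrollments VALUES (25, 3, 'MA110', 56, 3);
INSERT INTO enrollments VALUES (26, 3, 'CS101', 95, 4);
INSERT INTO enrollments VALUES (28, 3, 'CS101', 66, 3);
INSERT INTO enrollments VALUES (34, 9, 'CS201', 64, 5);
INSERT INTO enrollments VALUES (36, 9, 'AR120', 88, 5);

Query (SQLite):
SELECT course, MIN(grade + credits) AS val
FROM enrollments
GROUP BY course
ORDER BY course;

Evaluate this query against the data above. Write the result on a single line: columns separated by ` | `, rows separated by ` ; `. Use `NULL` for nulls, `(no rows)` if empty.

For each row compute grade + credits.
Group by course; take MIN of the expression per group.
  AR120: ids {8, 36} → MIN(grade + credits)=93
  CS101: ids {9, 24, 26, 28} → MIN(grade + credits)=69
  CS201: ids {3, 15, 34} → MIN(grade + credits)=68
  MA110: ids {4, 22, 25} → MIN(grade + credits)=59

AR120 | 93 ; CS101 | 69 ; CS201 | 68 ; MA110 | 59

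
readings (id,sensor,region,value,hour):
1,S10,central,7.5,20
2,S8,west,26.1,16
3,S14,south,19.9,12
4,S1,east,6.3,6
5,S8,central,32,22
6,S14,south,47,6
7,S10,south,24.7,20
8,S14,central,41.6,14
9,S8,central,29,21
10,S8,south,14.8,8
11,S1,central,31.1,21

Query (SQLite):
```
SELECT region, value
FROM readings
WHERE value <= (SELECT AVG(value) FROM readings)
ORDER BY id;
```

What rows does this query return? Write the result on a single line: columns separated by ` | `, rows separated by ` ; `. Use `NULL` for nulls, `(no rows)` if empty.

Scalar subquery: AVG(value) over all readings rows = 25.454545 (≈; comparison uses full precision).
Keep rows where value <= that value.

central | 7.5 ; south | 19.9 ; east | 6.3 ; south | 24.7 ; south | 14.8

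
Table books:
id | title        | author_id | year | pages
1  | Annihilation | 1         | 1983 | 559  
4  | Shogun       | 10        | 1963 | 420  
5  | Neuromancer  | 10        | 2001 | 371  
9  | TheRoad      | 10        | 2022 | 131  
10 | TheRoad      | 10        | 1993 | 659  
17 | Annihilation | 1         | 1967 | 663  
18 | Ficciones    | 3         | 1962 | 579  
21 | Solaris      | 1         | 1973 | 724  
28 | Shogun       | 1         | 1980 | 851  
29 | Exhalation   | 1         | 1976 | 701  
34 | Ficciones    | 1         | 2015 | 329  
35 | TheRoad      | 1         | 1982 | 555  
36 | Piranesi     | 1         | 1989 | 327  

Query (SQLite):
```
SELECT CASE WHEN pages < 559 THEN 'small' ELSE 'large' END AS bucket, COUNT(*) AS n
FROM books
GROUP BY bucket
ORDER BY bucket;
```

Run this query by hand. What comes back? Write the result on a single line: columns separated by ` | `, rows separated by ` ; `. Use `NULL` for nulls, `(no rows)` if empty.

large | 7 ; small | 6

Bucket rows by pages < 559 → 'small' else 'large'; count each bucket.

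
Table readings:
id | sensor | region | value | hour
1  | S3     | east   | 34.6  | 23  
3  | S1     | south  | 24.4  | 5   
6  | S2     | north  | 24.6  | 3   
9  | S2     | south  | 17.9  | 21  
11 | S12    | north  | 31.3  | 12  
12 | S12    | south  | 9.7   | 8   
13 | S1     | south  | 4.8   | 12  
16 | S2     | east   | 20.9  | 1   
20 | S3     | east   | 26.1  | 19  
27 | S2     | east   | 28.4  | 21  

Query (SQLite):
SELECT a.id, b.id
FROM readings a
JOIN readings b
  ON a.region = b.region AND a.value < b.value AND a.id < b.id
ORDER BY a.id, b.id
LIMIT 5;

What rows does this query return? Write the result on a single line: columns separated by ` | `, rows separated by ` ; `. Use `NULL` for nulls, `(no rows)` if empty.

6 | 11 ; 16 | 20 ; 16 | 27 ; 20 | 27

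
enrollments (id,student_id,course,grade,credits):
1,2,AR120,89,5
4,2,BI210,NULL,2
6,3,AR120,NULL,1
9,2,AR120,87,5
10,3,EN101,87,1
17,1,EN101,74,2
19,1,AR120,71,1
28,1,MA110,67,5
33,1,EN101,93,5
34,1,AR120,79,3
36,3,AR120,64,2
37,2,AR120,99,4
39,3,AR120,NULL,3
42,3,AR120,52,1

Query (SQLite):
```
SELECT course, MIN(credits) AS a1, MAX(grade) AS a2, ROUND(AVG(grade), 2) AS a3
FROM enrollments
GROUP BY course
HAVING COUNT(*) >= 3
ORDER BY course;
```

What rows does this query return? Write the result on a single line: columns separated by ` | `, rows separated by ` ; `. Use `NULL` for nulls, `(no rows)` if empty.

Group enrollments by course.
Per group compute: MIN(credits), MAX(grade), ROUND(AVG(grade), 2).
HAVING: drop groups with fewer than 3 rows.
  AR120: ids {1, 6, 9, 19, 34, 36, 37, 39, 42} → MIN(credits)=1, MAX(grade)=99, ROUND(AVG(grade), 2)=77.29
  BI210: ids {4} → MIN(credits)=2, MAX(grade)=NULL, ROUND(AVG(grade), 2)=NULL
  EN101: ids {10, 17, 33} → MIN(credits)=1, MAX(grade)=93, ROUND(AVG(grade), 2)=84.67
  MA110: ids {28} → MIN(credits)=5, MAX(grade)=67, ROUND(AVG(grade), 2)=67

AR120 | 1 | 99 | 77.29 ; EN101 | 1 | 93 | 84.67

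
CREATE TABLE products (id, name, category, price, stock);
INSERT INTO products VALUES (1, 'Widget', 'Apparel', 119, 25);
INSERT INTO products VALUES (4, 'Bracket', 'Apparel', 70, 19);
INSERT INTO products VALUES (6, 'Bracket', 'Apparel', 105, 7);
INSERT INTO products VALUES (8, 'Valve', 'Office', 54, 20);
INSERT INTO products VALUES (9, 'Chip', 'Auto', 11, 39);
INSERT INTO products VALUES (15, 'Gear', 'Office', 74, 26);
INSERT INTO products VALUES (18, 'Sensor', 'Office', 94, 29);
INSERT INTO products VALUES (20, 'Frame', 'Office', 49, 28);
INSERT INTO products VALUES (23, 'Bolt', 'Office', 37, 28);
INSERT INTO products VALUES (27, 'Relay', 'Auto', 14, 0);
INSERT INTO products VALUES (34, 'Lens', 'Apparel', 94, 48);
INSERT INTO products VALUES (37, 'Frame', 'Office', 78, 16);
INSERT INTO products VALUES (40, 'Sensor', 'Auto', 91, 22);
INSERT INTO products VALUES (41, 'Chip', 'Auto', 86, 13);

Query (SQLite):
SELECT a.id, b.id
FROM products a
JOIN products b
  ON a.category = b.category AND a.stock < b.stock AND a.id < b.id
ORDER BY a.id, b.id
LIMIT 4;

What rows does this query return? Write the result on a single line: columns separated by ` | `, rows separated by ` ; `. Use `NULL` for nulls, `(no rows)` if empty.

Pairs (a,b) with same category, a.stock < b.stock, a.id < b.id.
category groups: Apparel:{1,4,6,34} Auto:{9,27,40,41} Office:{8,15,18,20,23,37}
Ordered by (a.id, b.id); first 4.

1 | 34 ; 4 | 34 ; 6 | 34 ; 8 | 15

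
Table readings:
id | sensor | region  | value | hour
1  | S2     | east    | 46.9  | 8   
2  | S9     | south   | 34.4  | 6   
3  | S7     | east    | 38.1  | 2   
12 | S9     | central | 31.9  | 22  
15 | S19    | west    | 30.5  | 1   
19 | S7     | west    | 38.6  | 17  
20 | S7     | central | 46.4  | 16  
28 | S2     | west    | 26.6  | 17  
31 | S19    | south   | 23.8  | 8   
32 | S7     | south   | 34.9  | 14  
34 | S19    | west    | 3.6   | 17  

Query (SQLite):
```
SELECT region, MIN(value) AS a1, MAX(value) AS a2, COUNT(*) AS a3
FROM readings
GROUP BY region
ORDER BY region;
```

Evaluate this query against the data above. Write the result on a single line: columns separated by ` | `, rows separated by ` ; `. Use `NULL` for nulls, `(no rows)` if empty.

Group readings by region.
Per group compute: MIN(value), MAX(value), COUNT(*).
  central: ids {12, 20} → MIN(value)=31.9, MAX(value)=46.4, COUNT(*)=2
  east: ids {1, 3} → MIN(value)=38.1, MAX(value)=46.9, COUNT(*)=2
  south: ids {2, 31, 32} → MIN(value)=23.8, MAX(value)=34.9, COUNT(*)=3
  west: ids {15, 19, 28, 34} → MIN(value)=3.6, MAX(value)=38.6, COUNT(*)=4

central | 31.9 | 46.4 | 2 ; east | 38.1 | 46.9 | 2 ; south | 23.8 | 34.9 | 3 ; west | 3.6 | 38.6 | 4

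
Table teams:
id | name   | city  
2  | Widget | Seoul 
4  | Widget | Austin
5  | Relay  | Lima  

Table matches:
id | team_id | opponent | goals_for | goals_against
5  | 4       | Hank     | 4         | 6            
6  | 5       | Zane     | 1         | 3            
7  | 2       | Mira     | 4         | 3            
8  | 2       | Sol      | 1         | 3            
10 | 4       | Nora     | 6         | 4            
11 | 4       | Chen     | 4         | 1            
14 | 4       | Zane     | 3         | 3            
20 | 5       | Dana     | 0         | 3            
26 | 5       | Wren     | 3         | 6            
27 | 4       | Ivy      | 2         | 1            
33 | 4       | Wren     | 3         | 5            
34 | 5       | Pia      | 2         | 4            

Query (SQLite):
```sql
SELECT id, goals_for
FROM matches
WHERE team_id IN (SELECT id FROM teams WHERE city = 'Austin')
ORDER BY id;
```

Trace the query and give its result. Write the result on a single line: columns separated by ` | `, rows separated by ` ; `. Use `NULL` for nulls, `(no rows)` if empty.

5 | 4 ; 10 | 6 ; 11 | 4 ; 14 | 3 ; 27 | 2 ; 33 | 3

Inner query: teams.id where city = 'Austin'.
Outer: keep matches rows whose team_id is in that set.
Inner query → {4}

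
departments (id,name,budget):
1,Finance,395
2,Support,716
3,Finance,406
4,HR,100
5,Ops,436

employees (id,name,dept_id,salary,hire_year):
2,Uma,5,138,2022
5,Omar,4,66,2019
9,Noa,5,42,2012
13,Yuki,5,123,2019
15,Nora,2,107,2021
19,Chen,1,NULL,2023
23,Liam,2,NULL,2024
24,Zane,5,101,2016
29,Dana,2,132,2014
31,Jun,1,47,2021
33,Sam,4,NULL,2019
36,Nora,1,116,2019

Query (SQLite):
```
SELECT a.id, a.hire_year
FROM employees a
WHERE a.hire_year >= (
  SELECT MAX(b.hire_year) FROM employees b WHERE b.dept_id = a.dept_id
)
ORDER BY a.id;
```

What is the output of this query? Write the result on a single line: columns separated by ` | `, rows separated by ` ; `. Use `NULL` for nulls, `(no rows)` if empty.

For each employees row a, compute MAX(hire_year) over rows sharing a.dept_id.
Keep row a if a.hire_year >= that per-group MAX.
  dept_id=1: MAX(hire_year) = 2023
  dept_id=2: MAX(hire_year) = 2024
  dept_id=4: MAX(hire_year) = 2019
  dept_id=5: MAX(hire_year) = 2022

2 | 2022 ; 5 | 2019 ; 19 | 2023 ; 23 | 2024 ; 33 | 2019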